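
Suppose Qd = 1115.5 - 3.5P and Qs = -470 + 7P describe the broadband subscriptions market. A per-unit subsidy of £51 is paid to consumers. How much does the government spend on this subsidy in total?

Pre-subsidy: 1115.5 - 3.5P = -470 + 7P gives P* = 151, Q* = 587.
With the rebate, buyers effectively pay Pb = Ps − 51, where Ps is the price sellers receive.
Demand in terms of Ps becomes Qd = 1115.5 − 3.5(Ps − 51) = 1294 - 3.5Ps. Setting this equal to supply: 1294 - 3.5Ps = -470 + 7Ps, so Ps = 168.
Buyers pay Pb = 168 − 51 = 117; Q' = -470 + 7·168 = 706.
Government outlay = subsidy × quantity = 51 × 706 = 36006.

Government cost = £36006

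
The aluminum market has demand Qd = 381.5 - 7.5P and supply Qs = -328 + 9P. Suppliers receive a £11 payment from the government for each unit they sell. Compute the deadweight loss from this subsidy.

Pre-subsidy: 381.5 - 7.5P = -328 + 9P gives P* = 43, Q* = 59.
With the subsidy, sellers receive Ps = Pb + 11 for each unit, where Pb is the price buyers pay.
Supply in terms of Pb becomes Qs = -328 + 9(Pb + 11) = -229 + 9Pb. Setting this equal to demand: 381.5 - 7.5Pb = -229 + 9Pb, so Pb = 37.
Sellers receive Ps = 37 + 11 = 48; Q' = 381.5 − 7.5·37 = 104.
The subsidy expands output by 104 − 59 = 45 past the efficient level; on those units the gap between marginal cost and willingness to pay runs from 0 up to 11.
DWL = ½ × 11 × 45 = 247.5.

Deadweight loss = £247.5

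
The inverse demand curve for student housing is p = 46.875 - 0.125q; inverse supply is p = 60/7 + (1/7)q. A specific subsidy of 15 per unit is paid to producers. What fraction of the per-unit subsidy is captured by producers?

Producer share = 8/15

Pre-subsidy: 46.875 - 0.125q = 60/7 + (1/7)q gives q* = 143 and p* = 29.
With the subsidy, sellers receive ps = pb + 15 for each unit, where pb is the price buyers pay.
On the curves, pb = 46.875 - 0.125q and ps = 60/7 + (1/7)q; the wedge ps − pb = 15 gives 60/7 + (1/7)q − (46.875 - 0.125q) = 15, so q' = 199.
Then pb = 46.875 − 0.125·199 = 22 and ps = 60/7 + (1/7)·199 = 37.
Buyers' price falls by p* − pb = 29 − 22 = 7; sellers' price rises by ps − p* = 37 − 29 = 8.
So producers capture 8/15 = 8/15 of each unit of subsidy.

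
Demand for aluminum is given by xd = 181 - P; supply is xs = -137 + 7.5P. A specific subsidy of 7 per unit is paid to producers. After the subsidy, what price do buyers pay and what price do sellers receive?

Buyers pay 531/17; sellers receive 650/17

Pre-subsidy: 181 - P = -137 + 7.5P gives P* = 636/17, x* = 2441/17.
With the subsidy, sellers receive Ps = Pb + 7 for each unit, where Pb is the price buyers pay.
Supply in terms of Pb becomes xs = -137 + 7.5(Pb + 7) = -84.5 + 7.5Pb. Setting this equal to demand: 181 - Pb = -84.5 + 7.5Pb, so Pb = 531/17.
Sellers receive Ps = 531/17 + 7 = 650/17; x' = 181 − 1·(531/17) = 2546/17.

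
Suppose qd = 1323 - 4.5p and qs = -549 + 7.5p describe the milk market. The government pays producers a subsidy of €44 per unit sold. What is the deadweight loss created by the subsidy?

Deadweight loss = €2722.5

Pre-subsidy: 1323 - 4.5p = -549 + 7.5p gives p* = 156, q* = 621.
With the subsidy, sellers receive ps = pb + 44 for each unit, where pb is the price buyers pay.
Supply in terms of pb becomes qs = -549 + 7.5(pb + 44) = -219 + 7.5pb. Setting this equal to demand: 1323 - 4.5pb = -219 + 7.5pb, so pb = 128.5.
Sellers receive ps = 128.5 + 44 = 172.5; q' = 1323 − 4.5·128.5 = 744.75.
The subsidy expands output by 744.75 − 621 = 123.75 past the efficient level; on those units the gap between marginal cost and willingness to pay runs from 0 up to 44.
DWL = ½ × 44 × 123.75 = 2722.5.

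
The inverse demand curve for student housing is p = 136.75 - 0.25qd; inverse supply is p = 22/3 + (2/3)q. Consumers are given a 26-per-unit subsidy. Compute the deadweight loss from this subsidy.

Pre-subsidy: 136.75 - 0.25q = 22/3 + (2/3)q gives q* = 1553/11 and p* = 1116/11.
With the rebate, buyers effectively pay pb = ps − 26, where ps is the price sellers receive.
On the curves, pb = 136.75 - 0.25q and ps = 22/3 + (2/3)q; the wedge ps − pb = 26 gives 22/3 + (2/3)q − (136.75 - 0.25q) = 26, so q' = 1865/11.
Then pb = 136.75 − 0.25·(1865/11) = 1038/11 and ps = 22/3 + (2/3)·(1865/11) = 1324/11.
The subsidy expands output by 1865/11 − 1553/11 = 312/11 past the efficient level; on those units the gap between marginal cost and willingness to pay runs from 0 up to 26.
DWL = ½ × 26 × 312/11 = 4056/11.

Deadweight loss = 4056/11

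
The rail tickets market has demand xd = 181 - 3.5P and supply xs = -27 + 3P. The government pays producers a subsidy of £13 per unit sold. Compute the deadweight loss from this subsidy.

Pre-subsidy: 181 - 3.5P = -27 + 3P gives P* = 32, x* = 69.
With the subsidy, sellers receive Ps = Pb + 13 for each unit, where Pb is the price buyers pay.
Supply in terms of Pb becomes xs = -27 + 3(Pb + 13) = 12 + 3Pb. Setting this equal to demand: 181 - 3.5Pb = 12 + 3Pb, so Pb = 26.
Sellers receive Ps = 26 + 13 = 39; x' = 181 − 3.5·26 = 90.
The subsidy expands output by 90 − 69 = 21 past the efficient level; on those units the gap between marginal cost and willingness to pay runs from 0 up to 13.
DWL = ½ × 13 × 21 = 136.5.

Deadweight loss = £136.5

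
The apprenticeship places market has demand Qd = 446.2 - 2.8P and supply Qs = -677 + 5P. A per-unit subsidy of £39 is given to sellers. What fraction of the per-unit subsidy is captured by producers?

Producer share = 14/39

Pre-subsidy: 446.2 - 2.8P = -677 + 5P gives P* = 144, Q* = 43.
With the subsidy, sellers receive Ps = Pb + 39 for each unit, where Pb is the price buyers pay.
Supply in terms of Pb becomes Qs = -677 + 5(Pb + 39) = -482 + 5Pb. Setting this equal to demand: 446.2 - 2.8Pb = -482 + 5Pb, so Pb = 119.
Sellers receive Ps = 119 + 39 = 158; Q' = 446.2 − 2.8·119 = 113.
Buyers' price falls by P* − Pb = 144 − 119 = 25; sellers' price rises by Ps − P* = 158 − 144 = 14.
So producers capture 14/39 = 14/39 of each unit of subsidy.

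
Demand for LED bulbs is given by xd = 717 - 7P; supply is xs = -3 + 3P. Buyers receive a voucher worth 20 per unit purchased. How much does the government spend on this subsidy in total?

Pre-subsidy: 717 - 7P = -3 + 3P gives P* = 72, x* = 213.
With the rebate, buyers effectively pay Pb = Ps − 20, where Ps is the price sellers receive.
Demand in terms of Ps becomes xd = 717 − 7(Ps − 20) = 857 - 7Ps. Setting this equal to supply: 857 - 7Ps = -3 + 3Ps, so Ps = 86.
Buyers pay Pb = 86 − 20 = 66; x' = -3 + 3·86 = 255.
Government outlay = subsidy × quantity = 20 × 255 = 5100.

Government cost = 5100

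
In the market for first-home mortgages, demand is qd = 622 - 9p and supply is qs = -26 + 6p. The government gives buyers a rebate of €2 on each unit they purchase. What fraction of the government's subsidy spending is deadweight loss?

DWL / government spending = 9/601

Pre-subsidy: 622 - 9p = -26 + 6p gives p* = 43.2, q* = 233.2.
With the rebate, buyers effectively pay pb = ps − 2, where ps is the price sellers receive.
Demand in terms of ps becomes qd = 622 − 9(ps − 2) = 640 - 9ps. Setting this equal to supply: 640 - 9ps = -26 + 6ps, so ps = 44.4.
Buyers pay pb = 44.4 − 2 = 42.4; q' = -26 + 6·44.4 = 240.4.
ΔCS = ½(233.2 + 240.4)(43.2 − 42.4) = 189.44; ΔPS = ½(233.2 + 240.4)(44.4 − 43.2) = 284.16.
Government spending = 2 × 240.4 = 480.8.
DWL = ½ × 2 × (240.4 − 233.2) = 7.2; fraction = 7.2 / 480.8 = 9/601.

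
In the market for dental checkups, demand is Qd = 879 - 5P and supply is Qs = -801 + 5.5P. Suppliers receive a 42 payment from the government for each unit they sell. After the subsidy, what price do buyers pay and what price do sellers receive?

Buyers pay 138; sellers receive 180

Pre-subsidy: 879 - 5P = -801 + 5.5P gives P* = 160, Q* = 79.
With the subsidy, sellers receive Ps = Pb + 42 for each unit, where Pb is the price buyers pay.
Supply in terms of Pb becomes Qs = -801 + 5.5(Pb + 42) = -570 + 5.5Pb. Setting this equal to demand: 879 - 5Pb = -570 + 5.5Pb, so Pb = 138.
Sellers receive Ps = 138 + 42 = 180; Q' = 879 − 5·138 = 189.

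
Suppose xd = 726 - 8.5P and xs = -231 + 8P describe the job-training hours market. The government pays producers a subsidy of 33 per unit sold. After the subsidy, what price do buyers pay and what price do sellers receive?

Buyers pay 42; sellers receive 75

Pre-subsidy: 726 - 8.5P = -231 + 8P gives P* = 58, x* = 233.
With the subsidy, sellers receive Ps = Pb + 33 for each unit, where Pb is the price buyers pay.
Supply in terms of Pb becomes xs = -231 + 8(Pb + 33) = 33 + 8Pb. Setting this equal to demand: 726 - 8.5Pb = 33 + 8Pb, so Pb = 42.
Sellers receive Ps = 42 + 33 = 75; x' = 726 − 8.5·42 = 369.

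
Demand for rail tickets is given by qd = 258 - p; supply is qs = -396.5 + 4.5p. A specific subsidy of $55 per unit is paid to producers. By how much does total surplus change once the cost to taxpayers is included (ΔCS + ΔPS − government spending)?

Net change in total surplus = -$1237.5

Pre-subsidy: 258 - p = -396.5 + 4.5p gives p* = 119, q* = 139.
With the subsidy, sellers receive ps = pb + 55 for each unit, where pb is the price buyers pay.
Supply in terms of pb becomes qs = -396.5 + 4.5(pb + 55) = -149 + 4.5pb. Setting this equal to demand: 258 - pb = -149 + 4.5pb, so pb = 74.
Sellers receive ps = 74 + 55 = 129; q' = 258 − 1·74 = 184.
ΔCS = ½(139 + 184)(119 − 74) = 7267.5; ΔPS = ½(139 + 184)(129 − 119) = 1615.
Government spending = 55 × 184 = 10120.
Net change = 7267.5 + 1615 − 10120 = -1237.5. The loss equals the DWL triangle ½·55·45.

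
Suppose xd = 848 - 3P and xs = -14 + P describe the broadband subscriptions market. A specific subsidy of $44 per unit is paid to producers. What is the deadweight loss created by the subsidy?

Pre-subsidy: 848 - 3P = -14 + P gives P* = 215.5, x* = 201.5.
With the subsidy, sellers receive Ps = Pb + 44 for each unit, where Pb is the price buyers pay.
Supply in terms of Pb becomes xs = -14 + 1(Pb + 44) = 30 + Pb. Setting this equal to demand: 848 - 3Pb = 30 + Pb, so Pb = 204.5.
Sellers receive Ps = 204.5 + 44 = 248.5; x' = 848 − 3·204.5 = 234.5.
The subsidy expands output by 234.5 − 201.5 = 33 past the efficient level; on those units the gap between marginal cost and willingness to pay runs from 0 up to 44.
DWL = ½ × 44 × 33 = 726.

Deadweight loss = $726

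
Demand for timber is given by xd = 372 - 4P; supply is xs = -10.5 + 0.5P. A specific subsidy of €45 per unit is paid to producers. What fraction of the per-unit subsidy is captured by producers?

Pre-subsidy: 372 - 4P = -10.5 + 0.5P gives P* = 85, x* = 32.
With the subsidy, sellers receive Ps = Pb + 45 for each unit, where Pb is the price buyers pay.
Supply in terms of Pb becomes xs = -10.5 + 0.5(Pb + 45) = 12 + 0.5Pb. Setting this equal to demand: 372 - 4Pb = 12 + 0.5Pb, so Pb = 80.
Sellers receive Ps = 80 + 45 = 125; x' = 372 − 4·80 = 52.
Buyers' price falls by P* − Pb = 85 − 80 = 5; sellers' price rises by Ps − P* = 125 − 85 = 40.
So producers capture 40/45 = 8/9 of each unit of subsidy.

Producer share = 8/9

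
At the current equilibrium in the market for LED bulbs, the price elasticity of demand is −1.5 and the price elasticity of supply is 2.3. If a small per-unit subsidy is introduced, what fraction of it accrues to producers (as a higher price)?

For a small subsidy around the equilibrium, the benefit split depends on the relative slopes, which at a point are proportional to the elasticities.
Buyer share = εs/(εs + |εd|) = 2.3/(2.3 + 1.5) = 23/38; seller share = |εd|/(εs + |εd|) = 15/38.
So producers capture 15/38 of the subsidy.

Producer share = 15/38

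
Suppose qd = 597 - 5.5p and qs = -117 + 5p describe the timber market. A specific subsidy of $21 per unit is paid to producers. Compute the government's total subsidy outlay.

Pre-subsidy: 597 - 5.5p = -117 + 5p gives p* = 68, q* = 223.
With the subsidy, sellers receive ps = pb + 21 for each unit, where pb is the price buyers pay.
Supply in terms of pb becomes qs = -117 + 5(pb + 21) = -12 + 5pb. Setting this equal to demand: 597 - 5.5pb = -12 + 5pb, so pb = 58.
Sellers receive ps = 58 + 21 = 79; q' = 597 − 5.5·58 = 278.
Government outlay = subsidy × quantity = 21 × 278 = 5838.

Government cost = $5838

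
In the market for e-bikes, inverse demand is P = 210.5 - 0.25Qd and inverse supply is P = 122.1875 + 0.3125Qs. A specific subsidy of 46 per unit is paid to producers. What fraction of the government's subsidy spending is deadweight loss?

Pre-subsidy: 210.5 - 0.25Q = 122.1875 + 0.3125Q gives Q* = 157 and P* = 171.25.
With the subsidy, sellers receive Ps = Pb + 46 for each unit, where Pb is the price buyers pay.
On the curves, Pb = 210.5 - 0.25Q and Ps = 122.1875 + 0.3125Q; the wedge Ps − Pb = 46 gives 122.1875 + 0.3125Q − (210.5 - 0.25Q) = 46, so Q' = 2149/9.
Then Pb = 210.5 − 0.25·(2149/9) = 5429/36 and Ps = 122.1875 + 0.3125·(2149/9) = 7085/36.
ΔCS = ½(157 + 2149/9)(171.25 − 5429/36) = 327704/81; ΔPS = ½(157 + 2149/9)(7085/36 − 171.25) = 409630/81.
Government spending = 46 × 2149/9 = 98854/9.
DWL = ½ × 46 × (2149/9 − 157) = 16928/9; fraction = (16928/9) / (98854/9) = 368/2149.

DWL / government spending = 368/2149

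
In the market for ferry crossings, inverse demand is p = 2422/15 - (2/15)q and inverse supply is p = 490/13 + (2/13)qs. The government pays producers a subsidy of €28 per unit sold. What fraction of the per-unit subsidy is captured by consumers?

Pre-subsidy: 2422/15 - (2/15)q = 490/13 + (2/13)q gives q* = 431 and p* = 104.
With the subsidy, sellers receive ps = pb + 28 for each unit, where pb is the price buyers pay.
On the curves, pb = 2422/15 - (2/15)q and ps = 490/13 + (2/13)q; the wedge ps − pb = 28 gives 490/13 + (2/13)q − (2422/15 - (2/15)q) = 28, so q' = 528.5.
Then pb = 2422/15 − (2/15)·528.5 = 91 and ps = 490/13 + (2/13)·528.5 = 119.
Buyers' price falls by p* − pb = 104 − 91 = 13; sellers' price rises by ps − p* = 119 − 104 = 15.
So consumers capture 13/28 = 13/28 of each unit of subsidy.

Consumer share = 13/28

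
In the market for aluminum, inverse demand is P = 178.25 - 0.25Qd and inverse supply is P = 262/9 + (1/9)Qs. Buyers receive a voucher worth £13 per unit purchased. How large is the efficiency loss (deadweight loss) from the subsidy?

Deadweight loss = £234

Pre-subsidy: 178.25 - 0.25Q = 262/9 + (1/9)Q gives Q* = 413 and P* = 75.
With the rebate, buyers effectively pay Pb = Ps − 13, where Ps is the price sellers receive.
On the curves, Pb = 178.25 - 0.25Q and Ps = 262/9 + (1/9)Q; the wedge Ps − Pb = 13 gives 262/9 + (1/9)Q − (178.25 - 0.25Q) = 13, so Q' = 449.
Then Pb = 178.25 − 0.25·449 = 66 and Ps = 262/9 + (1/9)·449 = 79.
The subsidy expands output by 449 − 413 = 36 past the efficient level; on those units the gap between marginal cost and willingness to pay runs from 0 up to 13.
DWL = ½ × 13 × 36 = 234.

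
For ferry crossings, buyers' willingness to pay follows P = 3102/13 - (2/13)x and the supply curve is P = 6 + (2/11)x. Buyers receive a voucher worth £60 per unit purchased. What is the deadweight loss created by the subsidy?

Deadweight loss = £5362.5

Pre-subsidy: 3102/13 - (2/13)x = 6 + (2/11)x gives x* = 693 and P* = 132.
With the rebate, buyers effectively pay Pb = Ps − 60, where Ps is the price sellers receive.
On the curves, Pb = 3102/13 - (2/13)x and Ps = 6 + (2/11)x; the wedge Ps − Pb = 60 gives 6 + (2/11)x − (3102/13 - (2/13)x) = 60, so x' = 871.75.
Then Pb = 3102/13 − (2/13)·871.75 = 104.5 and Ps = 6 + (2/11)·871.75 = 164.5.
The subsidy expands output by 871.75 − 693 = 178.75 past the efficient level; on those units the gap between marginal cost and willingness to pay runs from 0 up to 60.
DWL = ½ × 60 × 178.75 = 5362.5.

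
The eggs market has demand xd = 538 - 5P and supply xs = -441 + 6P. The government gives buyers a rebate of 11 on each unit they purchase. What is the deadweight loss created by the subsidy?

Deadweight loss = 165

Pre-subsidy: 538 - 5P = -441 + 6P gives P* = 89, x* = 93.
With the rebate, buyers effectively pay Pb = Ps − 11, where Ps is the price sellers receive.
Demand in terms of Ps becomes xd = 538 − 5(Ps − 11) = 593 - 5Ps. Setting this equal to supply: 593 - 5Ps = -441 + 6Ps, so Ps = 94.
Buyers pay Pb = 94 − 11 = 83; x' = -441 + 6·94 = 123.
The subsidy expands output by 123 − 93 = 30 past the efficient level; on those units the gap between marginal cost and willingness to pay runs from 0 up to 11.
DWL = ½ × 11 × 30 = 165.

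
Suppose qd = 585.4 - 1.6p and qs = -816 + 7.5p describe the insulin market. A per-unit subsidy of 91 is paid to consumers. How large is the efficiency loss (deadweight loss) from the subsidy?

Pre-subsidy: 585.4 - 1.6p = -816 + 7.5p gives p* = 154, q* = 339.
With the rebate, buyers effectively pay pb = ps − 91, where ps is the price sellers receive.
Demand in terms of ps becomes qd = 585.4 − 1.6(ps − 91) = 731 - 1.6ps. Setting this equal to supply: 731 - 1.6ps = -816 + 7.5ps, so ps = 170.
Buyers pay pb = 170 − 91 = 79; q' = -816 + 7.5·170 = 459.
The subsidy expands output by 459 − 339 = 120 past the efficient level; on those units the gap between marginal cost and willingness to pay runs from 0 up to 91.
DWL = ½ × 91 × 120 = 5460.

Deadweight loss = 5460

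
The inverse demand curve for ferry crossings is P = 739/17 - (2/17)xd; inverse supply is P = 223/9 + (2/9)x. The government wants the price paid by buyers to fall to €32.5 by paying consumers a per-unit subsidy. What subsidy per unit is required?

At a buyer price of 32.5, quantity demanded is 369.5 − 8.5·32.5 = 93.25.
Sellers supply 93.25 only when they receive Ps = 223/9 + (2/9)·93.25 = 45.5.
s = Ps − Pb = 45.5 − 32.5 = 13.

Required subsidy s = €13 per unit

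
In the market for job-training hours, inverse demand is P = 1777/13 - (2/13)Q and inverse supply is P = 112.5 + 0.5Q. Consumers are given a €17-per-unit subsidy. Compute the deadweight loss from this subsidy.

Deadweight loss = €221

Pre-subsidy: 1777/13 - (2/13)Q = 112.5 + 0.5Q gives Q* = 37 and P* = 131.
With the rebate, buyers effectively pay Pb = Ps − 17, where Ps is the price sellers receive.
On the curves, Pb = 1777/13 - (2/13)Q and Ps = 112.5 + 0.5Q; the wedge Ps − Pb = 17 gives 112.5 + 0.5Q − (1777/13 - (2/13)Q) = 17, so Q' = 63.
Then Pb = 1777/13 − (2/13)·63 = 127 and Ps = 112.5 + 0.5·63 = 144.
The subsidy expands output by 63 − 37 = 26 past the efficient level; on those units the gap between marginal cost and willingness to pay runs from 0 up to 17.
DWL = ½ × 17 × 26 = 221.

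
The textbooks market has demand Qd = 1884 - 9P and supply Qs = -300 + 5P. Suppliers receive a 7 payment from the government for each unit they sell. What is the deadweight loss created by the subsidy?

Pre-subsidy: 1884 - 9P = -300 + 5P gives P* = 156, Q* = 480.
With the subsidy, sellers receive Ps = Pb + 7 for each unit, where Pb is the price buyers pay.
Supply in terms of Pb becomes Qs = -300 + 5(Pb + 7) = -265 + 5Pb. Setting this equal to demand: 1884 - 9Pb = -265 + 5Pb, so Pb = 153.5.
Sellers receive Ps = 153.5 + 7 = 160.5; Q' = 1884 − 9·153.5 = 502.5.
The subsidy expands output by 502.5 − 480 = 22.5 past the efficient level; on those units the gap between marginal cost and willingness to pay runs from 0 up to 7.
DWL = ½ × 7 × 22.5 = 78.75.

Deadweight loss = 78.75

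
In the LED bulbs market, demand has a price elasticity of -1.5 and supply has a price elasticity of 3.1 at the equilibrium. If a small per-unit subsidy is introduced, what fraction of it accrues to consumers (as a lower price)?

Consumer share = 31/46

For a small subsidy around the equilibrium, the benefit split depends on the relative slopes, which at a point are proportional to the elasticities.
Buyer share = εs/(εs + |εd|) = 3.1/(3.1 + 1.5) = 31/46; seller share = |εd|/(εs + |εd|) = 15/46.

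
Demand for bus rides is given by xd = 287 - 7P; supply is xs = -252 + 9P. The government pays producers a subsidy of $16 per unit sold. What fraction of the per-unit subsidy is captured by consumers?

Consumer share = 0.5625

Pre-subsidy: 287 - 7P = -252 + 9P gives P* = 33.6875, x* = 51.1875.
With the subsidy, sellers receive Ps = Pb + 16 for each unit, where Pb is the price buyers pay.
Supply in terms of Pb becomes xs = -252 + 9(Pb + 16) = -108 + 9Pb. Setting this equal to demand: 287 - 7Pb = -108 + 9Pb, so Pb = 24.6875.
Sellers receive Ps = 24.6875 + 16 = 40.6875; x' = 287 − 7·24.6875 = 114.1875.
Buyers' price falls by P* − Pb = 33.6875 − 24.6875 = 9; sellers' price rises by Ps − P* = 40.6875 − 33.6875 = 7.
So consumers capture 9/16 = 0.5625 of each unit of subsidy.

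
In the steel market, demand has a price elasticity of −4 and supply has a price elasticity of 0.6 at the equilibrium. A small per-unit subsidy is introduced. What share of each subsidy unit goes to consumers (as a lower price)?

For a small subsidy around the equilibrium, the benefit split depends on the relative slopes, which at a point are proportional to the elasticities.
Buyer share = εs/(εs + |εd|) = 0.6/(0.6 + 4) = 3/23; seller share = |εd|/(εs + |εd|) = 20/23.

Consumer share = 3/23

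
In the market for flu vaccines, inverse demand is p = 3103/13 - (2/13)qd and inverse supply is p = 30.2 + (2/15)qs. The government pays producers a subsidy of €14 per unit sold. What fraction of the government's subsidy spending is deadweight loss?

DWL / government spending = 65/2066

Pre-subsidy: 3103/13 - (2/13)q = 30.2 + (2/15)q gives q* = 726 and p* = 127.
With the subsidy, sellers receive ps = pb + 14 for each unit, where pb is the price buyers pay.
On the curves, pb = 3103/13 - (2/13)q and ps = 30.2 + (2/15)q; the wedge ps − pb = 14 gives 30.2 + (2/15)q − (3103/13 - (2/13)q) = 14, so q' = 774.75.
Then pb = 3103/13 − (2/13)·774.75 = 119.5 and ps = 30.2 + (2/15)·774.75 = 133.5.
ΔCS = ½(726 + 774.75)(127 − 119.5) = 5627.8125; ΔPS = ½(726 + 774.75)(133.5 − 127) = 4877.4375.
Government spending = 14 × 774.75 = 10846.5.
DWL = ½ × 14 × (774.75 − 726) = 341.25; fraction = 341.25 / 10846.5 = 65/2066.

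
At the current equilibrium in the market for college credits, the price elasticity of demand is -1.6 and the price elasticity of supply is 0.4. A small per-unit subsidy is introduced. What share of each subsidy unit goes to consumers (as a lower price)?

Consumer share = 0.2

For a small subsidy around the equilibrium, the benefit split depends on the relative slopes, which at a point are proportional to the elasticities.
Buyer share = εs/(εs + |εd|) = 0.4/(0.4 + 1.6) = 0.2; seller share = |εd|/(εs + |εd|) = 0.8.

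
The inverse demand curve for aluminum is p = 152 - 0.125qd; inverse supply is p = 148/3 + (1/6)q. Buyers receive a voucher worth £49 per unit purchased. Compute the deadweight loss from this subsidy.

Deadweight loss = £4116

Pre-subsidy: 152 - 0.125q = 148/3 + (1/6)q gives q* = 352 and p* = 108.
With the rebate, buyers effectively pay pb = ps − 49, where ps is the price sellers receive.
On the curves, pb = 152 - 0.125q and ps = 148/3 + (1/6)q; the wedge ps − pb = 49 gives 148/3 + (1/6)q − (152 - 0.125q) = 49, so q' = 520.
Then pb = 152 − 0.125·520 = 87 and ps = 148/3 + (1/6)·520 = 136.
The subsidy expands output by 520 − 352 = 168 past the efficient level; on those units the gap between marginal cost and willingness to pay runs from 0 up to 49.
DWL = ½ × 49 × 168 = 4116.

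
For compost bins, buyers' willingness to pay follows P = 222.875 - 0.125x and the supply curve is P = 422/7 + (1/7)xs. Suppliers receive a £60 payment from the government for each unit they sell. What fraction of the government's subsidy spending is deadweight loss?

DWL / government spending = 112/831

Pre-subsidy: 222.875 - 0.125x = 422/7 + (1/7)x gives x* = 607 and P* = 147.
With the subsidy, sellers receive Ps = Pb + 60 for each unit, where Pb is the price buyers pay.
On the curves, Pb = 222.875 - 0.125x and Ps = 422/7 + (1/7)x; the wedge Ps − Pb = 60 gives 422/7 + (1/7)x − (222.875 - 0.125x) = 60, so x' = 831.
Then Pb = 222.875 − 0.125·831 = 119 and Ps = 422/7 + (1/7)·831 = 179.
ΔCS = ½(607 + 831)(147 − 119) = 20132; ΔPS = ½(607 + 831)(179 − 147) = 23008.
Government spending = 60 × 831 = 49860.
DWL = ½ × 60 × (831 − 607) = 6720; fraction = 6720 / 49860 = 112/831.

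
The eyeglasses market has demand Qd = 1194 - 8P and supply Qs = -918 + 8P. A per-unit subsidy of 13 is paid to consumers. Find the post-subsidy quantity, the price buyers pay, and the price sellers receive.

Pre-subsidy: 1194 - 8P = -918 + 8P gives P* = 132, Q* = 138.
With the rebate, buyers effectively pay Pb = Ps − 13, where Ps is the price sellers receive.
Demand in terms of Ps becomes Qd = 1194 − 8(Ps − 13) = 1298 - 8Ps. Setting this equal to supply: 1298 - 8Ps = -918 + 8Ps, so Ps = 138.5.
Buyers pay Pb = 138.5 − 13 = 125.5; Q' = -918 + 8·138.5 = 190.

Q' = 190; buyers pay 125.5; sellers receive 138.5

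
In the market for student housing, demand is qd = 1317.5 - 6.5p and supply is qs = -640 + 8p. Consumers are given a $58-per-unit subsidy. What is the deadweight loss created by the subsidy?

Deadweight loss = $6032

Pre-subsidy: 1317.5 - 6.5p = -640 + 8p gives p* = 135, q* = 440.
With the rebate, buyers effectively pay pb = ps − 58, where ps is the price sellers receive.
Demand in terms of ps becomes qd = 1317.5 − 6.5(ps − 58) = 1694.5 - 6.5ps. Setting this equal to supply: 1694.5 - 6.5ps = -640 + 8ps, so ps = 161.
Buyers pay pb = 161 − 58 = 103; q' = -640 + 8·161 = 648.
The subsidy expands output by 648 − 440 = 208 past the efficient level; on those units the gap between marginal cost and willingness to pay runs from 0 up to 58.
DWL = ½ × 58 × 208 = 6032.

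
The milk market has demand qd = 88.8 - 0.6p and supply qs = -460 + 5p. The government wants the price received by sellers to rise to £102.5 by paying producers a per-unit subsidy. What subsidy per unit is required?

At a seller price of 102.5, quantity supplied is -460 + 5·102.5 = 52.5.
Buyers absorb 52.5 only when they pay pb with 88.8 − 0.6·pb = 52.5, i.e. pb = 60.5.
s = ps − pb = 102.5 − 60.5 = 42.

Required subsidy s = £42 per unit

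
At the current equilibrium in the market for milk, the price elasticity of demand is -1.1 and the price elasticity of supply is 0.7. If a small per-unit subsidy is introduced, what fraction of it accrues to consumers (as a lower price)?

Consumer share = 7/18

For a small subsidy around the equilibrium, the benefit split depends on the relative slopes, which at a point are proportional to the elasticities.
Buyer share = εs/(εs + |εd|) = 0.7/(0.7 + 1.1) = 7/18; seller share = |εd|/(εs + |εd|) = 11/18.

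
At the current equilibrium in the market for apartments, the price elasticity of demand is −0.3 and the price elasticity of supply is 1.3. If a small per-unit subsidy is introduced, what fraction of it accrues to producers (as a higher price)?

Producer share = 0.1875

For a small subsidy around the equilibrium, the benefit split depends on the relative slopes, which at a point are proportional to the elasticities.
Buyer share = εs/(εs + |εd|) = 1.3/(1.3 + 0.3) = 0.8125; seller share = |εd|/(εs + |εd|) = 0.1875.
So producers capture 0.1875 of the subsidy.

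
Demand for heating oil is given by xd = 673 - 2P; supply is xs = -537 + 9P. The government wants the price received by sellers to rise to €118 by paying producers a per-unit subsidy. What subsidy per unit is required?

At a seller price of 118, quantity supplied is -537 + 9·118 = 525.
Buyers absorb 525 only when they pay Pb with 673 − 2·Pb = 525, i.e. Pb = 74.
s = Ps − Pb = 118 − 74 = 44.

Required subsidy s = €44 per unit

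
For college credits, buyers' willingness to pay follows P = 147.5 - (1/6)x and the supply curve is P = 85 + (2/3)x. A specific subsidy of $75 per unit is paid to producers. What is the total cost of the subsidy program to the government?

Pre-subsidy: 147.5 - (1/6)x = 85 + (2/3)x gives x* = 75 and P* = 135.
With the subsidy, sellers receive Ps = Pb + 75 for each unit, where Pb is the price buyers pay.
On the curves, Pb = 147.5 - (1/6)x and Ps = 85 + (2/3)x; the wedge Ps − Pb = 75 gives 85 + (2/3)x − (147.5 - (1/6)x) = 75, so x' = 165.
Then Pb = 147.5 − (1/6)·165 = 120 and Ps = 85 + (2/3)·165 = 195.
Government outlay = subsidy × quantity = 75 × 165 = 12375.

Government cost = $12375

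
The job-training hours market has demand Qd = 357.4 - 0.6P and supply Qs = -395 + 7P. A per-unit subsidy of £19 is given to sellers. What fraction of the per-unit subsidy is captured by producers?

Producer share = 3/38

Pre-subsidy: 357.4 - 0.6P = -395 + 7P gives P* = 99, Q* = 298.
With the subsidy, sellers receive Ps = Pb + 19 for each unit, where Pb is the price buyers pay.
Supply in terms of Pb becomes Qs = -395 + 7(Pb + 19) = -262 + 7Pb. Setting this equal to demand: 357.4 - 0.6Pb = -262 + 7Pb, so Pb = 81.5.
Sellers receive Ps = 81.5 + 19 = 100.5; Q' = 357.4 − 0.6·81.5 = 308.5.
Buyers' price falls by P* − Pb = 99 − 81.5 = 17.5; sellers' price rises by Ps − P* = 100.5 − 99 = 1.5.
So producers capture 1.5/19 = 3/38 of each unit of subsidy.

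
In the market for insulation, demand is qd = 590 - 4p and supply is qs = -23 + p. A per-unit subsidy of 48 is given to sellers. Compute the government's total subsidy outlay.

Government cost = 6624

Pre-subsidy: 590 - 4p = -23 + p gives p* = 122.6, q* = 99.6.
With the subsidy, sellers receive ps = pb + 48 for each unit, where pb is the price buyers pay.
Supply in terms of pb becomes qs = -23 + 1(pb + 48) = 25 + pb. Setting this equal to demand: 590 - 4pb = 25 + pb, so pb = 113.
Sellers receive ps = 113 + 48 = 161; q' = 590 − 4·113 = 138.
Government outlay = subsidy × quantity = 48 × 138 = 6624.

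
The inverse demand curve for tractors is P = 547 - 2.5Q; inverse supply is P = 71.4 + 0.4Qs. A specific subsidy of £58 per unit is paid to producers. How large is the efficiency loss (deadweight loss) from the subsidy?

Pre-subsidy: 547 - 2.5Q = 71.4 + 0.4Q gives Q* = 164 and P* = 137.
With the subsidy, sellers receive Ps = Pb + 58 for each unit, where Pb is the price buyers pay.
On the curves, Pb = 547 - 2.5Q and Ps = 71.4 + 0.4Q; the wedge Ps − Pb = 58 gives 71.4 + 0.4Q − (547 - 2.5Q) = 58, so Q' = 184.
Then Pb = 547 − 2.5·184 = 87 and Ps = 71.4 + 0.4·184 = 145.
The subsidy expands output by 184 − 164 = 20 past the efficient level; on those units the gap between marginal cost and willingness to pay runs from 0 up to 58.
DWL = ½ × 58 × 20 = 580.

Deadweight loss = £580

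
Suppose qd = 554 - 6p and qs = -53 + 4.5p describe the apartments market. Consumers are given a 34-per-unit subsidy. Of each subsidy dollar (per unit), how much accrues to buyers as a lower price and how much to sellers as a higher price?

Buyers gain 102/7 per unit; sellers gain 136/7 per unit

Pre-subsidy: 554 - 6p = -53 + 4.5p gives p* = 1214/21, q* = 1450/7.
With the rebate, buyers effectively pay pb = ps − 34, where ps is the price sellers receive.
Demand in terms of ps becomes qd = 554 − 6(ps − 34) = 758 - 6ps. Setting this equal to supply: 758 - 6ps = -53 + 4.5ps, so ps = 1622/21.
Buyers pay pb = 1622/21 − 34 = 908/21; q' = -53 + 4.5·(1622/21) = 2062/7.
Buyers' price falls by p* − pb = 1214/21 − 908/21 = 102/7; sellers' price rises by ps − p* = 1622/21 − 1214/21 = 136/7.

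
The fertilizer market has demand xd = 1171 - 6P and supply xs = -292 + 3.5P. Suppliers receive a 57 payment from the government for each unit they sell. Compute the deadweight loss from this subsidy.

Deadweight loss = 3591

Pre-subsidy: 1171 - 6P = -292 + 3.5P gives P* = 154, x* = 247.
With the subsidy, sellers receive Ps = Pb + 57 for each unit, where Pb is the price buyers pay.
Supply in terms of Pb becomes xs = -292 + 3.5(Pb + 57) = -92.5 + 3.5Pb. Setting this equal to demand: 1171 - 6Pb = -92.5 + 3.5Pb, so Pb = 133.
Sellers receive Ps = 133 + 57 = 190; x' = 1171 − 6·133 = 373.
The subsidy expands output by 373 − 247 = 126 past the efficient level; on those units the gap between marginal cost and willingness to pay runs from 0 up to 57.
DWL = ½ × 57 × 126 = 3591.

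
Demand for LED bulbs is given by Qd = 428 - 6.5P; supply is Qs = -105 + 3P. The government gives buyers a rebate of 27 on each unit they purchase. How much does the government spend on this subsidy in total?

Government cost = 60912/19

Pre-subsidy: 428 - 6.5P = -105 + 3P gives P* = 1066/19, Q* = 1203/19.
With the rebate, buyers effectively pay Pb = Ps − 27, where Ps is the price sellers receive.
Demand in terms of Ps becomes Qd = 428 − 6.5(Ps − 27) = 603.5 - 6.5Ps. Setting this equal to supply: 603.5 - 6.5Ps = -105 + 3Ps, so Ps = 1417/19.
Buyers pay Pb = 1417/19 − 27 = 904/19; Q' = -105 + 3·(1417/19) = 2256/19.
Government outlay = subsidy × quantity = 27 × 2256/19 = 60912/19.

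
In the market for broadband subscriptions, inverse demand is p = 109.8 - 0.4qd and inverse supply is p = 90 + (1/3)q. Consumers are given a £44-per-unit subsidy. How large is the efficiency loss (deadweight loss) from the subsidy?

Pre-subsidy: 109.8 - 0.4q = 90 + (1/3)q gives q* = 27 and p* = 99.
With the rebate, buyers effectively pay pb = ps − 44, where ps is the price sellers receive.
On the curves, pb = 109.8 - 0.4q and ps = 90 + (1/3)q; the wedge ps − pb = 44 gives 90 + (1/3)q − (109.8 - 0.4q) = 44, so q' = 87.
Then pb = 109.8 − 0.4·87 = 75 and ps = 90 + (1/3)·87 = 119.
The subsidy expands output by 87 − 27 = 60 past the efficient level; on those units the gap between marginal cost and willingness to pay runs from 0 up to 44.
DWL = ½ × 44 × 60 = 1320.

Deadweight loss = £1320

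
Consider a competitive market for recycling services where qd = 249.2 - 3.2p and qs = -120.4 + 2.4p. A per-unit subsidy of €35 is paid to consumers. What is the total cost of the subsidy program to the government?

Government cost = €3010

Pre-subsidy: 249.2 - 3.2p = -120.4 + 2.4p gives p* = 66, q* = 38.
With the rebate, buyers effectively pay pb = ps − 35, where ps is the price sellers receive.
Demand in terms of ps becomes qd = 249.2 − 3.2(ps − 35) = 361.2 - 3.2ps. Setting this equal to supply: 361.2 - 3.2ps = -120.4 + 2.4ps, so ps = 86.
Buyers pay pb = 86 − 35 = 51; q' = -120.4 + 2.4·86 = 86.
Government outlay = subsidy × quantity = 35 × 86 = 3010.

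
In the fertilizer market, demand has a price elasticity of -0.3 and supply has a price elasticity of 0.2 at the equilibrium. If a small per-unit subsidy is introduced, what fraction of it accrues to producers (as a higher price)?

For a small subsidy around the equilibrium, the benefit split depends on the relative slopes, which at a point are proportional to the elasticities.
Buyer share = εs/(εs + |εd|) = 0.2/(0.2 + 0.3) = 0.4; seller share = |εd|/(εs + |εd|) = 0.6.
So producers capture 0.6 of the subsidy.

Producer share = 0.6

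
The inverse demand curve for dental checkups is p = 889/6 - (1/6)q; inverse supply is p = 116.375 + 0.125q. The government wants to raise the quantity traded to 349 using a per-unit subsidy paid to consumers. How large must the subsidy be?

Required subsidy s = 70 per unit

At q = 349, from the demand curve buyers pay pb = 889/6 − (1/6)·349 = 90; from the supply curve sellers need ps = 116.375 + 0.125·349 = 160.
The subsidy must fill the gap: s = ps − pb = 160 − 90 = 70.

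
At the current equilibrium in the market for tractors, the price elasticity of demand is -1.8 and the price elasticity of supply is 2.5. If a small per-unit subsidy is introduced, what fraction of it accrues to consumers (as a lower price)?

Consumer share = 25/43

For a small subsidy around the equilibrium, the benefit split depends on the relative slopes, which at a point are proportional to the elasticities.
Buyer share = εs/(εs + |εd|) = 2.5/(2.5 + 1.8) = 25/43; seller share = |εd|/(εs + |εd|) = 18/43.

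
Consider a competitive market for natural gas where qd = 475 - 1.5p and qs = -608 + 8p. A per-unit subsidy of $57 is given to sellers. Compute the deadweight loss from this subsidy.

Deadweight loss = $2052

Pre-subsidy: 475 - 1.5p = -608 + 8p gives p* = 114, q* = 304.
With the subsidy, sellers receive ps = pb + 57 for each unit, where pb is the price buyers pay.
Supply in terms of pb becomes qs = -608 + 8(pb + 57) = -152 + 8pb. Setting this equal to demand: 475 - 1.5pb = -152 + 8pb, so pb = 66.
Sellers receive ps = 66 + 57 = 123; q' = 475 − 1.5·66 = 376.
The subsidy expands output by 376 − 304 = 72 past the efficient level; on those units the gap between marginal cost and willingness to pay runs from 0 up to 57.
DWL = ½ × 57 × 72 = 2052.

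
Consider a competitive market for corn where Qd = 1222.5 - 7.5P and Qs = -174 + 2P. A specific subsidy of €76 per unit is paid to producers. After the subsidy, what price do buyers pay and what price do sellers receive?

Pre-subsidy: 1222.5 - 7.5P = -174 + 2P gives P* = 147, Q* = 120.
With the subsidy, sellers receive Ps = Pb + 76 for each unit, where Pb is the price buyers pay.
Supply in terms of Pb becomes Qs = -174 + 2(Pb + 76) = -22 + 2Pb. Setting this equal to demand: 1222.5 - 7.5Pb = -22 + 2Pb, so Pb = 131.
Sellers receive Ps = 131 + 76 = 207; Q' = 1222.5 − 7.5·131 = 240.

Buyers pay €131; sellers receive €207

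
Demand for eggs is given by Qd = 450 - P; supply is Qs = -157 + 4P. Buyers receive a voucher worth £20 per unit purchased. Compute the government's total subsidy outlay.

Government cost = £6892

Pre-subsidy: 450 - P = -157 + 4P gives P* = 121.4, Q* = 328.6.
With the rebate, buyers effectively pay Pb = Ps − 20, where Ps is the price sellers receive.
Demand in terms of Ps becomes Qd = 450 − 1(Ps − 20) = 470 - Ps. Setting this equal to supply: 470 - Ps = -157 + 4Ps, so Ps = 125.4.
Buyers pay Pb = 125.4 − 20 = 105.4; Q' = -157 + 4·125.4 = 344.6.
Government outlay = subsidy × quantity = 20 × 344.6 = 6892.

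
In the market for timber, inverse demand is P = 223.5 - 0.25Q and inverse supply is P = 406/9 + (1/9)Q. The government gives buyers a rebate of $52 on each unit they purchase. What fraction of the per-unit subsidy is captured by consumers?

Consumer share = 9/13

Pre-subsidy: 223.5 - 0.25Q = 406/9 + (1/9)Q gives Q* = 494 and P* = 100.
With the rebate, buyers effectively pay Pb = Ps − 52, where Ps is the price sellers receive.
On the curves, Pb = 223.5 - 0.25Q and Ps = 406/9 + (1/9)Q; the wedge Ps − Pb = 52 gives 406/9 + (1/9)Q − (223.5 - 0.25Q) = 52, so Q' = 638.
Then Pb = 223.5 − 0.25·638 = 64 and Ps = 406/9 + (1/9)·638 = 116.
Buyers' price falls by P* − Pb = 100 − 64 = 36; sellers' price rises by Ps − P* = 116 − 100 = 16.
So consumers capture 36/52 = 9/13 of each unit of subsidy.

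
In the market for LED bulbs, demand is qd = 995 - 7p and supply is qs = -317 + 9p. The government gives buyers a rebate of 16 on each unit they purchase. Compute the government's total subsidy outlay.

Pre-subsidy: 995 - 7p = -317 + 9p gives p* = 82, q* = 421.
With the rebate, buyers effectively pay pb = ps − 16, where ps is the price sellers receive.
Demand in terms of ps becomes qd = 995 − 7(ps − 16) = 1107 - 7ps. Setting this equal to supply: 1107 - 7ps = -317 + 9ps, so ps = 89.
Buyers pay pb = 89 − 16 = 73; q' = -317 + 9·89 = 484.
Government outlay = subsidy × quantity = 16 × 484 = 7744.

Government cost = 7744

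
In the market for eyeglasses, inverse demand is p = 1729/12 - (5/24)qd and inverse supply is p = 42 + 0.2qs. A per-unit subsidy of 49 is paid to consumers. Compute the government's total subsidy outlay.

Government cost = 18130

Pre-subsidy: 1729/12 - (5/24)q = 42 + 0.2q gives q* = 250 and p* = 92.
With the rebate, buyers effectively pay pb = ps − 49, where ps is the price sellers receive.
On the curves, pb = 1729/12 - (5/24)q and ps = 42 + 0.2q; the wedge ps − pb = 49 gives 42 + 0.2q − (1729/12 - (5/24)q) = 49, so q' = 370.
Then pb = 1729/12 − (5/24)·370 = 67 and ps = 42 + 0.2·370 = 116.
Government outlay = subsidy × quantity = 49 × 370 = 18130.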